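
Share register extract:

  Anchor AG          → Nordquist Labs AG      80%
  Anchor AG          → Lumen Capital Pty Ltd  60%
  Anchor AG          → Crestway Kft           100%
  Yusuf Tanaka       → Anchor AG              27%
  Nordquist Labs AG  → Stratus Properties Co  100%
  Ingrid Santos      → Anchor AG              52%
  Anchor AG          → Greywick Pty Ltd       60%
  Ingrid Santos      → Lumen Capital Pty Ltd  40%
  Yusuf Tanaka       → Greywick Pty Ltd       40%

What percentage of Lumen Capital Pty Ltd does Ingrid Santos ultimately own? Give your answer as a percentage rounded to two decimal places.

71.20%

Ingrid reaches Lumen along 2 paths.
Via Anchor: 52% × 60% = 31.2%.
Direct stake: 40% = 40%.
Total: 31.2% + 40% = 71.2%.
Rounded: 71.20%.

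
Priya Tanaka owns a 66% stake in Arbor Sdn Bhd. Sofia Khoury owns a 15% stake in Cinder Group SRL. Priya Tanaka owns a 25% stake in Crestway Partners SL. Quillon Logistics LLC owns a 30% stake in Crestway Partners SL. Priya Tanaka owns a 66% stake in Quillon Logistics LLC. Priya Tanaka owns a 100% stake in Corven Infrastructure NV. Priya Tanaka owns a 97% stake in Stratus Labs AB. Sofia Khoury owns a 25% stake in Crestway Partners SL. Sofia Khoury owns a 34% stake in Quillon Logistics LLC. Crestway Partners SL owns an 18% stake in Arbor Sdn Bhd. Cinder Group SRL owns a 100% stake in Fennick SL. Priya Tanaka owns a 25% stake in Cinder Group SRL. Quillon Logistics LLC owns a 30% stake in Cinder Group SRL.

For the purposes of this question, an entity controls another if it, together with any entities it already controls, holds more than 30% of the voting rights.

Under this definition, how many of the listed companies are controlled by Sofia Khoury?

4

Sofia holds 34% of Quillon, so Sofia controls Quillon.
Quillon and Sofia together hold 30% + 25% = 55% of Crestway, so Sofia controls Crestway.
Quillon and Sofia together hold 30% + 15% = 45% of Cinder, so Sofia controls Cinder.
Cinder holds 100% of Fennick, so Sofia controls Fennick.
No other company's threshold is met.
Sofia controls 4 companies.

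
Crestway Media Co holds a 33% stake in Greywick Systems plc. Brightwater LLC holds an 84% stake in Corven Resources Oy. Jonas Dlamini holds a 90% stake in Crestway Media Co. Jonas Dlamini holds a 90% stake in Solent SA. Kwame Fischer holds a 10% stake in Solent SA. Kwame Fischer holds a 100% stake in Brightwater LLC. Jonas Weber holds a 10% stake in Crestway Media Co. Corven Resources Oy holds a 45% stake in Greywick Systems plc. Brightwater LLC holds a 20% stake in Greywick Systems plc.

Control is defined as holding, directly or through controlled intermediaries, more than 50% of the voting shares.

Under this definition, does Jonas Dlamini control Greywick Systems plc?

Jonas Dlamini holds 90% of Crestway, so Jonas Dlamini controls Crestway.
Jonas Dlamini holds 90% of Solent, so Jonas Dlamini controls Solent.
In Greywick, Jonas Dlamini's side holds only 33%, not > 50%.
So Jonas Dlamini does not control Greywick.

No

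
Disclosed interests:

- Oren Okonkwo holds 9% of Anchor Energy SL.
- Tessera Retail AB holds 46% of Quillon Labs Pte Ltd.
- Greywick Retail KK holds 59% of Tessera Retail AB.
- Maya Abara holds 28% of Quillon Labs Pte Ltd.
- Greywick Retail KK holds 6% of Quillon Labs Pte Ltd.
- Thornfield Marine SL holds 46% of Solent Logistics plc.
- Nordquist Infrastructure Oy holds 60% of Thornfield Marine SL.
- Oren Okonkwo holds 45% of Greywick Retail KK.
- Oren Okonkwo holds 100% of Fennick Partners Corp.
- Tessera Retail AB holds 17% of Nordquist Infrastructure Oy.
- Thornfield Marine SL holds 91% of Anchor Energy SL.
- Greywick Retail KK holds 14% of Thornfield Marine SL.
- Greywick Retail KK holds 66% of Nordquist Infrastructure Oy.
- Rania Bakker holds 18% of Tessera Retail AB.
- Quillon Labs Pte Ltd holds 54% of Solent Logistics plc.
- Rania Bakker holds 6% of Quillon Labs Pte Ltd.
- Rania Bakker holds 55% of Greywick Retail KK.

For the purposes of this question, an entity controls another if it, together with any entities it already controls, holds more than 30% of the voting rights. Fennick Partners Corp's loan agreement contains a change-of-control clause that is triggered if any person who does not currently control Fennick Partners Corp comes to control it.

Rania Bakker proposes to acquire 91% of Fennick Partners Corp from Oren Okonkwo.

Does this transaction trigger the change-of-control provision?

The purchase adds only to Rania's holdings (Oren's stake shrinks), so Rania is the only person who could newly come to control Fennick.
Rania holds 55% of Greywick, so Rania controls Greywick.
Greywick and Rania together hold 59% + 18% = 77% of Tessera, so Rania controls Tessera.
Greywick and Tessera together hold 66% + 17% = 83% of Nordquist, so Rania controls Nordquist.
Tessera and Rania and Greywick together hold 46% + 6% + 6% = 58% of Quillon, so Rania controls Quillon.
Nordquist and Greywick together hold 60% + 14% = 74% of Thornfield, so Rania controls Thornfield.
Thornfield holds 91% of Anchor, so Rania controls Anchor.
Quillon and Thornfield together hold 54% + 46% = 100% of Solent, so Rania controls Solent.
Neither Rania nor any entity Rania controls holds any voting interest in Fennick.
So before the transaction, Rania does not control Fennick.
After the purchase, Rania holds 91% of Fennick directly, and Oren's stake falls to 9%.
Rania holds 91% of Fennick, so Rania controls Fennick.
Rania did not control Fennick before and does after, so the clause is triggered.

Yes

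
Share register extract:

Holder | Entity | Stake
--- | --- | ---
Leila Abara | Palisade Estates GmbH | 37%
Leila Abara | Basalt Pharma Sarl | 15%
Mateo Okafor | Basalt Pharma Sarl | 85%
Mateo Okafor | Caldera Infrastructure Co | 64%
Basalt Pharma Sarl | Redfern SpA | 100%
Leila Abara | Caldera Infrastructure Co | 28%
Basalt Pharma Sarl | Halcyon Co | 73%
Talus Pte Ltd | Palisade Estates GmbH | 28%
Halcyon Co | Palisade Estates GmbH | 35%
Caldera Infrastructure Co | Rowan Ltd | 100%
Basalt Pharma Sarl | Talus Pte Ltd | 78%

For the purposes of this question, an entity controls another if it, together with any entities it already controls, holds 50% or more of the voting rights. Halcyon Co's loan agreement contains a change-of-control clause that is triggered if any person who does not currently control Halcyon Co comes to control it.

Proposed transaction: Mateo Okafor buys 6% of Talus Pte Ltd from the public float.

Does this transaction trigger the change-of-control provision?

The purchase changes only Mateo's holdings, so Mateo is the only person who could newly come to control Halcyon.
Mateo holds 85% of Basalt, so Mateo controls Basalt.
Basalt holds 73% of Halcyon, so Mateo controls Halcyon.
So Mateo already controls Halcyon before the transaction.
After the purchase, Mateo holds 6% of Talus directly.
Mateo controlled Halcyon already, so this is not a new person acquiring control; every other person's position is unchanged or reduced.
No new person acquires control, so the clause is not triggered.

No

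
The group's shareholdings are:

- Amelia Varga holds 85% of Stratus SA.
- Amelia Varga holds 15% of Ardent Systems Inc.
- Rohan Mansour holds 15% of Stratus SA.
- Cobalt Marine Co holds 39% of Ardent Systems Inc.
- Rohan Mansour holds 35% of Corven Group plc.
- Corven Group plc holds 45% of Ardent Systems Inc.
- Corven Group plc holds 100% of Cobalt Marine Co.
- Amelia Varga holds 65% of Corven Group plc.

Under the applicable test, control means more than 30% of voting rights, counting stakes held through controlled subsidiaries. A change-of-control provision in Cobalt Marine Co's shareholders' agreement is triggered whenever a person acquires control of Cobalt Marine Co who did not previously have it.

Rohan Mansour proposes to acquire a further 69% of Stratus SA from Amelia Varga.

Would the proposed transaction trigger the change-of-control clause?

The purchase adds only to Rohan's holdings (Amelia's stake shrinks), so Rohan is the only person who could newly come to control Cobalt.
Rohan holds 35% of Corven, so Rohan controls Corven.
Corven holds 100% of Cobalt, so Rohan controls Cobalt.
So Rohan already controls Cobalt before the transaction.
After the purchase, Rohan's direct stake in Stratus rises to 15% + 69% = 84%, and Amelia's stake falls to 16%.
Rohan controlled Cobalt already, so this is not a new person acquiring control; every other person's position is unchanged or reduced.
No new person acquires control, so the clause is not triggered.

No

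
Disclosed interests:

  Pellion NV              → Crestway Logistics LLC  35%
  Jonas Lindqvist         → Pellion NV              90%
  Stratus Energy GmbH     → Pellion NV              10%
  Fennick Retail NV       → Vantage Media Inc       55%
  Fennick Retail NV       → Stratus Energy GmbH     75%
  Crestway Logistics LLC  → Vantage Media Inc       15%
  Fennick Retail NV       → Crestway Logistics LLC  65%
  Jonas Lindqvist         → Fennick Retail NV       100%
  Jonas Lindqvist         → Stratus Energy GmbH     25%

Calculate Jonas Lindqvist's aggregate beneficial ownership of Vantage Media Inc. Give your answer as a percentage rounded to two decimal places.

70.00%

Jonas reaches Vantage along 5 paths.
Via Fennick → Crestway: 100% × 65% × 15% = 9.75%.
Via Fennick → Stratus → Pellion → Crestway: 100% × 75% × 10% × 35% × 15% = 0.39375%.
Via Stratus → Pellion → Crestway: 25% × 10% × 35% × 15% = 0.13125%.
Via Pellion → Crestway: 90% × 35% × 15% = 4.725%.
Via Fennick: 100% × 55% = 55%.
Total: 9.75% + 0.39375% + 0.13125% + 4.725% + 55% = 70%.
Rounded: 70.00%.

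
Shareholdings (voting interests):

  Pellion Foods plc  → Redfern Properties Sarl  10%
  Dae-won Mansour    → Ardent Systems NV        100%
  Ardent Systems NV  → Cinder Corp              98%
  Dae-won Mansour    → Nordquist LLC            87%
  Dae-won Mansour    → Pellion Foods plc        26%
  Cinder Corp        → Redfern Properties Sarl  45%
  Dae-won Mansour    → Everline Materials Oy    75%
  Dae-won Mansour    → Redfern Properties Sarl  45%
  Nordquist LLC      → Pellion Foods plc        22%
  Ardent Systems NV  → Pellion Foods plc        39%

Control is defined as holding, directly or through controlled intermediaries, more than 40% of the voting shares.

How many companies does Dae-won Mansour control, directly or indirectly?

6

Dae-won holds 100% of Ardent, so Dae-won controls Ardent.
Dae-won holds 87% of Nordquist, so Dae-won controls Nordquist.
Dae-won and Ardent and Nordquist together hold 26% + 39% + 22% = 87% of Pellion, so Dae-won controls Pellion.
Ardent holds 98% of Cinder, so Dae-won controls Cinder.
Pellion and Dae-won and Cinder together hold 10% + 45% + 45% = 100% of Redfern, so Dae-won controls Redfern.
Dae-won holds 75% of Everline, so Dae-won controls Everline.
Dae-won controls 6 companies.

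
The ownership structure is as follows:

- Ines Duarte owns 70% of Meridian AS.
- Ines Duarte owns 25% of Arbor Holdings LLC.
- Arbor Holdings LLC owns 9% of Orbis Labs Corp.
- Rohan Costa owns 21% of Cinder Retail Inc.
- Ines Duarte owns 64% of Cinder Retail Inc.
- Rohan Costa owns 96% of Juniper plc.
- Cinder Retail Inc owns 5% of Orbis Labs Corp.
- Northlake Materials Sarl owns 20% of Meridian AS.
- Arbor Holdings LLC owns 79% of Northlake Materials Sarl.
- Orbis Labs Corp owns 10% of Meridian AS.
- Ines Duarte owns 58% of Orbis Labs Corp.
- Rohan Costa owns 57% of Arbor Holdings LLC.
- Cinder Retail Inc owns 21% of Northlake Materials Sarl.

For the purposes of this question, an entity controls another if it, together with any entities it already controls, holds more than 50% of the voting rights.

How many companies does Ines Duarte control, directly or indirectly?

3

Ines holds 64% of Cinder, so Ines controls Cinder.
Ines and Cinder together hold 58% + 5% = 63% of Orbis, so Ines controls Orbis.
Ines and Orbis together hold 70% + 10% = 80% of Meridian, so Ines controls Meridian.
No other company's threshold is met.
Ines controls 3 companies.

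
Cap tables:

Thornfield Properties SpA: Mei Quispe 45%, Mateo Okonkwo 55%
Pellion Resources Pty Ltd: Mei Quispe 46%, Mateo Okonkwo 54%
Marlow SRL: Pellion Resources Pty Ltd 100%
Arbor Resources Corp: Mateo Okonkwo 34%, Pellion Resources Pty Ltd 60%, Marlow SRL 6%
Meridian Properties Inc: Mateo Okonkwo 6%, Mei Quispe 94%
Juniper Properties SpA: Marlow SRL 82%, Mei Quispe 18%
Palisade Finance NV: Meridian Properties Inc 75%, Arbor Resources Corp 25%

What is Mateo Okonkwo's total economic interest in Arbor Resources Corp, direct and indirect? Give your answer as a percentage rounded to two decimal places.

69.64%

Mateo reaches Arbor along 3 paths.
Direct stake: 34% = 34%.
Via Pellion: 54% × 60% = 32.4%.
Via Pellion → Marlow: 54% × 100% × 6% = 3.24%.
Total: 34% + 32.4% + 3.24% = 69.64%.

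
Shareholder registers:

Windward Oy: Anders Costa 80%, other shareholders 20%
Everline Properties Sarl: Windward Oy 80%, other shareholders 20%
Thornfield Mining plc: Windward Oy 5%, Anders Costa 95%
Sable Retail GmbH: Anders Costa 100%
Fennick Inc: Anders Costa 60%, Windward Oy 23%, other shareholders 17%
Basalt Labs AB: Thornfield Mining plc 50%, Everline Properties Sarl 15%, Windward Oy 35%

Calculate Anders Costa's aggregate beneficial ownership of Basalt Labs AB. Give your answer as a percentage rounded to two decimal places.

87.10%

Anders reaches Basalt along 4 paths.
Via Windward → Thornfield: 80% × 5% × 50% = 2%.
Via Thornfield: 95% × 50% = 47.5%.
Via Windward → Everline: 80% × 80% × 15% = 9.6%.
Via Windward: 80% × 35% = 28%.
Total: 2% + 47.5% + 9.6% + 28% = 87.1%.
Rounded: 87.10%.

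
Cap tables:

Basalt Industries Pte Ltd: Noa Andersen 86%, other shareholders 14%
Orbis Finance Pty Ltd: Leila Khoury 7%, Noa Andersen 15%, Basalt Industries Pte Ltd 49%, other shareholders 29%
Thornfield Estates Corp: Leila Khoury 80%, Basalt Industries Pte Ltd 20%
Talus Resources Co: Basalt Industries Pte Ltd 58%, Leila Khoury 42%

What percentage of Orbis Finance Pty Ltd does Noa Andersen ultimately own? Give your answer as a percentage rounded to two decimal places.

57.14%

Noa reaches Orbis along 2 paths.
Direct stake: 15% = 15%.
Via Basalt: 86% × 49% = 42.14%.
Total: 15% + 42.14% = 57.14%.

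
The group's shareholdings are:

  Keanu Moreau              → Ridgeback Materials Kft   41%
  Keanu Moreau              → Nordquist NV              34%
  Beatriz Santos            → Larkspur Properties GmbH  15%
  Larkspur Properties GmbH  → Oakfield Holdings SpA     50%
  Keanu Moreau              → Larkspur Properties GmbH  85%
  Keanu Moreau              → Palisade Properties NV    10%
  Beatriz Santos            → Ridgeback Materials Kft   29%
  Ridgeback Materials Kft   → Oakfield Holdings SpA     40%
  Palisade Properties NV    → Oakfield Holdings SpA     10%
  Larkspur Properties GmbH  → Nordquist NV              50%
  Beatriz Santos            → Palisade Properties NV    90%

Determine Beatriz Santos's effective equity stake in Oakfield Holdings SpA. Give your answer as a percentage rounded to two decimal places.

28.10%

Beatriz reaches Oakfield along 3 paths.
Via Palisade: 90% × 10% = 9%.
Via Larkspur: 15% × 50% = 7.5%.
Via Ridgeback: 29% × 40% = 11.6%.
Total: 9% + 7.5% + 11.6% = 28.1%.
Rounded: 28.10%.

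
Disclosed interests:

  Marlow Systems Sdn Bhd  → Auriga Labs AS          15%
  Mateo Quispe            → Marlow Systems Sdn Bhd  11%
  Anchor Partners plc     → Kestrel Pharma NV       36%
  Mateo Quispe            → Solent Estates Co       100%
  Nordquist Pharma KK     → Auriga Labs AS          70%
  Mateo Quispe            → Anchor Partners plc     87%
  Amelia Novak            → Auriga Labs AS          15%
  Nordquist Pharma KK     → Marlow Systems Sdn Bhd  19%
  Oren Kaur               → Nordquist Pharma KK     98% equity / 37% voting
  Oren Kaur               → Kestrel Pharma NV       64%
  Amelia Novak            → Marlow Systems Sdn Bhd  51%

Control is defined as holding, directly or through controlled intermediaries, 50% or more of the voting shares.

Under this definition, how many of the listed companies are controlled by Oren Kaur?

Oren holds 64% of Kestrel, so Oren controls Kestrel.
No other company's threshold is met.
Oren controls 1 company.

1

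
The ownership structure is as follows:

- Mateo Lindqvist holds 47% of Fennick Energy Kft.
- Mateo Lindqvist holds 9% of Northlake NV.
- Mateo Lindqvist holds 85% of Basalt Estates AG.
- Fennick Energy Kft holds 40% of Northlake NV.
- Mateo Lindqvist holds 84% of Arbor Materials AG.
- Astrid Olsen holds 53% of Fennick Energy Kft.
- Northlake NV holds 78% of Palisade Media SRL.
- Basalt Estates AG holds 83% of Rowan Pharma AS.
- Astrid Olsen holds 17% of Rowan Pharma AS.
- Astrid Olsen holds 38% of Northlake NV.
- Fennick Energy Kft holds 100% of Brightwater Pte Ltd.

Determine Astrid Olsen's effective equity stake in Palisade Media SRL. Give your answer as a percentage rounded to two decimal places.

46.18%

Astrid reaches Palisade along 2 paths.
Via Northlake: 38% × 78% = 29.64%.
Via Fennick → Northlake: 53% × 40% × 78% = 16.536%.
Total: 29.64% + 16.536% = 46.176%.
Rounded: 46.18%.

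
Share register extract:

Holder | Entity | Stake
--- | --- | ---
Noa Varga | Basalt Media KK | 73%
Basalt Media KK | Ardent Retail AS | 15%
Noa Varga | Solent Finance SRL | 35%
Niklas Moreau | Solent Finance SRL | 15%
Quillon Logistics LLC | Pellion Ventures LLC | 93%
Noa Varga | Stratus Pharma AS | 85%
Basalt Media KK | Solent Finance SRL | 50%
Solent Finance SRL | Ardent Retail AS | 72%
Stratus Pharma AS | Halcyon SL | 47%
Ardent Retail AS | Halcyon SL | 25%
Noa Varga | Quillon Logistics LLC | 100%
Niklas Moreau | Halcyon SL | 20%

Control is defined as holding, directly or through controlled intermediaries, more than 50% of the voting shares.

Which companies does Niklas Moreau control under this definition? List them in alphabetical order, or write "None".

Niklas's largest direct stake is 20% in Halcyon, which does not meet the threshold.

None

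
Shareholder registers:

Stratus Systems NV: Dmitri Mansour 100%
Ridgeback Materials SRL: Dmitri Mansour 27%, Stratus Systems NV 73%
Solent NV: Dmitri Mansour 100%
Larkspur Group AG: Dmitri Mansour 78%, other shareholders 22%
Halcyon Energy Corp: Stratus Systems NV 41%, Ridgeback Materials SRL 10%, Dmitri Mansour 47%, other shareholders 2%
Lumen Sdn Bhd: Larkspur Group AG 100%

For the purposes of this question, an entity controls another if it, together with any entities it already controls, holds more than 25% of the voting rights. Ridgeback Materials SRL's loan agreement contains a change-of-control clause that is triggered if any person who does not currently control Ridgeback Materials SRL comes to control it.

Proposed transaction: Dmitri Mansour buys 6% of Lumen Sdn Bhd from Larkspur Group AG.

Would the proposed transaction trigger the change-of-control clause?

No

The purchase adds only to Dmitri's holdings (Larkspur's stake shrinks), so Dmitri is the only person who could newly come to control Ridgeback.
Dmitri holds 100% of Stratus, so Dmitri controls Stratus.
Dmitri and Stratus together hold 27% + 73% = 100% of Ridgeback, so Dmitri controls Ridgeback.
So Dmitri already controls Ridgeback before the transaction.
After the purchase, Dmitri holds 6% of Lumen directly, and Larkspur's stake falls to 94%.
Dmitri controlled Ridgeback already, so this is not a new person acquiring control; every other person's position is unchanged or reduced.
No new person acquires control, so the clause is not triggered.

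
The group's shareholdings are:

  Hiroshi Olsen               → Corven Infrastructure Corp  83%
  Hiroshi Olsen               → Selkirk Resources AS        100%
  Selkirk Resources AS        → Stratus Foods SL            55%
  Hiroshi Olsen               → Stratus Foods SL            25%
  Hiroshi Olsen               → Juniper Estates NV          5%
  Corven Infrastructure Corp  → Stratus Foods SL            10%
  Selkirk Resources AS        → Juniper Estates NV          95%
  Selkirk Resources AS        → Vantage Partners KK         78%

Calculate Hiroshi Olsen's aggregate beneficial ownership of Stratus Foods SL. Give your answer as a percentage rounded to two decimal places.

Hiroshi reaches Stratus along 3 paths.
Via Selkirk: 100% × 55% = 55%.
Direct stake: 25% = 25%.
Via Corven: 83% × 10% = 8.3%.
Total: 55% + 25% + 8.3% = 88.3%.
Rounded: 88.30%.

88.30%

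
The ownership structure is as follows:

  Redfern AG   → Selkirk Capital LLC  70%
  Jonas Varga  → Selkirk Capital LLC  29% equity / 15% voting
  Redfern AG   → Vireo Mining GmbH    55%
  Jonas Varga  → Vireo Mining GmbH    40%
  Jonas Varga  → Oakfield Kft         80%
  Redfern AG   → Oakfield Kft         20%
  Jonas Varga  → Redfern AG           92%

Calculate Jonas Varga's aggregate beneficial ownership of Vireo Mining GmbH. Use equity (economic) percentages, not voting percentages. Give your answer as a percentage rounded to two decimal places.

90.60%

Jonas reaches Vireo along 2 paths.
Direct stake: 40% = 40%.
Via Redfern: 92% × 55% = 50.6%.
Total: 40% + 50.6% = 90.6%.
Rounded: 90.60%.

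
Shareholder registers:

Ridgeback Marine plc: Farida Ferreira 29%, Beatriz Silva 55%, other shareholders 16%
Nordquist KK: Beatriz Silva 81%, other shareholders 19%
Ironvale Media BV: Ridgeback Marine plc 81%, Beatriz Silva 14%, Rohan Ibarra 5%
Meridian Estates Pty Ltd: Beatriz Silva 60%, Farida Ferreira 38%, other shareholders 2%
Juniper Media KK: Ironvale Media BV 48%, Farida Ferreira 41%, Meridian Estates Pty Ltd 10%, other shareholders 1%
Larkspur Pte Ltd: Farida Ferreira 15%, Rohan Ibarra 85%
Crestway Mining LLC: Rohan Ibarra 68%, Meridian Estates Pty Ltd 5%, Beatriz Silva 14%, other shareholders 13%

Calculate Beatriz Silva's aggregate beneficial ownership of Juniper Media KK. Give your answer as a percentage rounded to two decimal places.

34.10%

Beatriz reaches Juniper along 3 paths.
Via Ridgeback → Ironvale: 55% × 81% × 48% = 21.384%.
Via Ironvale: 14% × 48% = 6.72%.
Via Meridian: 60% × 10% = 6%.
Total: 21.384% + 6.72% + 6% = 34.104%.
Rounded: 34.10%.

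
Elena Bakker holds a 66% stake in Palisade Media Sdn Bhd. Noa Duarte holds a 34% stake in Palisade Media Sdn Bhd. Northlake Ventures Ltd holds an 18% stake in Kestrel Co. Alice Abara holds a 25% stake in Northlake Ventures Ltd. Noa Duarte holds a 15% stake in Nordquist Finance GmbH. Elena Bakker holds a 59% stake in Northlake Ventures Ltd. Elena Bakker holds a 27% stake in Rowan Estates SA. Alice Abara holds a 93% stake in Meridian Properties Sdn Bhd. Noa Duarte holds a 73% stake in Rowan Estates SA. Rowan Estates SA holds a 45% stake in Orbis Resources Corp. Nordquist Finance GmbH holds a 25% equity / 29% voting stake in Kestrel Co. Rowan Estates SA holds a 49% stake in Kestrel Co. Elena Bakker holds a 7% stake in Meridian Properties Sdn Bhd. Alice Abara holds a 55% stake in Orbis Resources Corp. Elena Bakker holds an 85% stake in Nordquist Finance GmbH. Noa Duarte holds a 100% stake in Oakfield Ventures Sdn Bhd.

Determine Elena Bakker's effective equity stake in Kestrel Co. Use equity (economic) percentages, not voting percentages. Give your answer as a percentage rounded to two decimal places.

Elena reaches Kestrel along 3 paths.
Via Northlake: 59% × 18% = 10.62%.
Via Nordquist: 85% × 25% = 21.25%.
Via Rowan: 27% × 49% = 13.23%.
Total: 10.62% + 21.25% + 13.23% = 45.1%.
Rounded: 45.10%.

45.10%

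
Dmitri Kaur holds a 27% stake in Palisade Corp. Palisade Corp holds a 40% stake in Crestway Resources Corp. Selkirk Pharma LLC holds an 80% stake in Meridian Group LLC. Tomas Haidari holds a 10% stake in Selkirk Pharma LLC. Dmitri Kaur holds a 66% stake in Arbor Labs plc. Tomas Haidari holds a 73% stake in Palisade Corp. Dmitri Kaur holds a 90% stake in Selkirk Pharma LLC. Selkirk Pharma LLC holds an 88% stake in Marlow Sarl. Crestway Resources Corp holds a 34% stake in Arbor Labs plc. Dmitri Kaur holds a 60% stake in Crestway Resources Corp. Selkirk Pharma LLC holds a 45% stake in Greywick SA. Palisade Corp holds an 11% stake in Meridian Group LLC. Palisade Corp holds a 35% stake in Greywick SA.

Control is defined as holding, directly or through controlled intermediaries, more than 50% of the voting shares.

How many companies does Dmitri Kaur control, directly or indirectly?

5

Dmitri holds 90% of Selkirk, so Dmitri controls Selkirk.
Selkirk holds 80% of Meridian, so Dmitri controls Meridian.
Selkirk holds 88% of Marlow, so Dmitri controls Marlow.
Dmitri holds 60% of Crestway, so Dmitri controls Crestway.
Crestway and Dmitri together hold 34% + 66% = 100% of Arbor, so Dmitri controls Arbor.
No other company's threshold is met.
Dmitri controls 5 companies.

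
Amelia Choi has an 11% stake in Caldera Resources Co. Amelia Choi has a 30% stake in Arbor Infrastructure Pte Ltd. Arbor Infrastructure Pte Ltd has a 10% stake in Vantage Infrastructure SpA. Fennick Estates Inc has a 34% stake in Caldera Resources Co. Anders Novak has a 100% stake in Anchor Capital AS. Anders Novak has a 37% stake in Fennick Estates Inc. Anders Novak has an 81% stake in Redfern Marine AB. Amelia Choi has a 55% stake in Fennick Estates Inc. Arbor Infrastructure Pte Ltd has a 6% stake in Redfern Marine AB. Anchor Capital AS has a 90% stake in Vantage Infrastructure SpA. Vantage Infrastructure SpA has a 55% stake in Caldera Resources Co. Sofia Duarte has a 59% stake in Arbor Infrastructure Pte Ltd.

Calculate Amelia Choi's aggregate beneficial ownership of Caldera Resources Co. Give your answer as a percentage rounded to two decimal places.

Amelia reaches Caldera along 3 paths.
Via Fennick: 55% × 34% = 18.7%.
Direct stake: 11% = 11%.
Via Arbor → Vantage: 30% × 10% × 55% = 1.65%.
Total: 18.7% + 11% + 1.65% = 31.35%.

31.35%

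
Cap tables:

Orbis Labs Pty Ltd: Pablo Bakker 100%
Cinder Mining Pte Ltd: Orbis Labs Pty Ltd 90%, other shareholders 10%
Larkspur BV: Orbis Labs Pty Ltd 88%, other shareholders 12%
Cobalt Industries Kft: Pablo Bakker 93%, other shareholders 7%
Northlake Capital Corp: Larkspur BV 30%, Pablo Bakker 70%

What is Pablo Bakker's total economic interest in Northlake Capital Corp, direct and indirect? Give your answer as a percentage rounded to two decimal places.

96.40%

Pablo reaches Northlake along 2 paths.
Via Orbis → Larkspur: 100% × 88% × 30% = 26.4%.
Direct stake: 70% = 70%.
Total: 26.4% + 70% = 96.4%.
Rounded: 96.40%.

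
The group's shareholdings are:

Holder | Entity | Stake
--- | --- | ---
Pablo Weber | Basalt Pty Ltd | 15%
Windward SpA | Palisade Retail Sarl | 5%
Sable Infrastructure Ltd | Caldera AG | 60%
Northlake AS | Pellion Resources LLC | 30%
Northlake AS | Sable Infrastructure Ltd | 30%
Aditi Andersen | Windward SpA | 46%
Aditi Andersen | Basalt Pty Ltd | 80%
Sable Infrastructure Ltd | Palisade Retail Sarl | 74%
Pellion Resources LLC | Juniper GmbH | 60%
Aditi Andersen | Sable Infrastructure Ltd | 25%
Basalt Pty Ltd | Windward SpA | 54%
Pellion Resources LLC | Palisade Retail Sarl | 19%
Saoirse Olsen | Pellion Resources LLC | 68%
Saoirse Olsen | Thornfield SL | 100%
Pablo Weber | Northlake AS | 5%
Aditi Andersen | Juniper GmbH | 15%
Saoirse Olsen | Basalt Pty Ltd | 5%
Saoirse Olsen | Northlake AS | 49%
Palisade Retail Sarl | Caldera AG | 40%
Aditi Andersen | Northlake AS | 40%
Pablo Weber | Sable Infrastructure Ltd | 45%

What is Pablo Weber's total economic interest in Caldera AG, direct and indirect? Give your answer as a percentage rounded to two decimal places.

Pablo reaches Caldera along 6 paths.
Via Sable → Palisade: 45% × 74% × 40% = 13.32%.
Via Northlake → Sable → Palisade: 5% × 30% × 74% × 40% = 0.444%.
Via Basalt → Windward → Palisade: 15% × 54% × 5% × 40% = 0.162%.
Via Northlake → Pellion → Palisade: 5% × 30% × 19% × 40% = 0.114%.
Via Sable: 45% × 60% = 27%.
Via Northlake → Sable: 5% × 30% × 60% = 0.9%.
Total: 13.32% + 0.444% + 0.162% + 0.114% + 27% + 0.9% = 41.94%.

41.94%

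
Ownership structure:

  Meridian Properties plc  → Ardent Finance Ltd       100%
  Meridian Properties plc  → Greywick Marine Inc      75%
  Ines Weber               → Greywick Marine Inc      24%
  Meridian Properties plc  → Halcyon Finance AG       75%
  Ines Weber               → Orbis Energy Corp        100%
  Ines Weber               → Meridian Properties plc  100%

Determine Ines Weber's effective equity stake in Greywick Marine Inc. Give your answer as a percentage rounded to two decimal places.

99.00%

Ines reaches Greywick along 2 paths.
Via Meridian: 100% × 75% = 75%.
Direct stake: 24% = 24%.
Total: 75% + 24% = 99%.
Rounded: 99.00%.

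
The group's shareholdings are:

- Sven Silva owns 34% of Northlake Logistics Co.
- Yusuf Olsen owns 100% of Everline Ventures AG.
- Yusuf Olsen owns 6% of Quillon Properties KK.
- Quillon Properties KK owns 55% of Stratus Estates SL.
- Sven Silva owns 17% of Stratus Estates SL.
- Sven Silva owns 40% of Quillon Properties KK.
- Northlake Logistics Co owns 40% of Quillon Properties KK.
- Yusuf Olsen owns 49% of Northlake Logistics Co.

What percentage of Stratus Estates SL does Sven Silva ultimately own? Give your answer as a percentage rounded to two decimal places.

46.48%

Sven reaches Stratus along 3 paths.
Direct stake: 17% = 17%.
Via Northlake → Quillon: 34% × 40% × 55% = 7.48%.
Via Quillon: 40% × 55% = 22%.
Total: 17% + 7.48% + 22% = 46.48%.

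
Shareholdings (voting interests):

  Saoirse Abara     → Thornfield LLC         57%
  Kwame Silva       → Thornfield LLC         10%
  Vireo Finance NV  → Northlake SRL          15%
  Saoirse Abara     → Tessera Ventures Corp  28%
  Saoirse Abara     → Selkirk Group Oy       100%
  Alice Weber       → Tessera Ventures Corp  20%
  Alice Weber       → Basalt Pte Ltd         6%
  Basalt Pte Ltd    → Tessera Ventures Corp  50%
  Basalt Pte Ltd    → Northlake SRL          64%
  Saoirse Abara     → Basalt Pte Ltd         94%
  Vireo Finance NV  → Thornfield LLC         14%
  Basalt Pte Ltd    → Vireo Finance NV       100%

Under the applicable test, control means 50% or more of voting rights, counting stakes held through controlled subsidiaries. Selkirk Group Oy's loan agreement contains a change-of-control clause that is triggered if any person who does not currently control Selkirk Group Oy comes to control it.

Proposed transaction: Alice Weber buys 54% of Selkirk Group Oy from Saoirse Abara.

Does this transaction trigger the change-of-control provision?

The purchase adds only to Alice's holdings (Saoirse's stake shrinks), so Alice is the only person who could newly come to control Selkirk.
Alice's largest direct stake is 20% in Tessera, which does not meet the threshold, so Alice controls no company.
Neither Alice nor any entity Alice controls holds any voting interest in Selkirk.
So before the transaction, Alice does not control Selkirk.
After the purchase, Alice holds 54% of Selkirk directly, and Saoirse's stake falls to 46%.
Alice holds 54% of Selkirk, so Alice controls Selkirk.
Alice did not control Selkirk before and does after, so the clause is triggered.

Yes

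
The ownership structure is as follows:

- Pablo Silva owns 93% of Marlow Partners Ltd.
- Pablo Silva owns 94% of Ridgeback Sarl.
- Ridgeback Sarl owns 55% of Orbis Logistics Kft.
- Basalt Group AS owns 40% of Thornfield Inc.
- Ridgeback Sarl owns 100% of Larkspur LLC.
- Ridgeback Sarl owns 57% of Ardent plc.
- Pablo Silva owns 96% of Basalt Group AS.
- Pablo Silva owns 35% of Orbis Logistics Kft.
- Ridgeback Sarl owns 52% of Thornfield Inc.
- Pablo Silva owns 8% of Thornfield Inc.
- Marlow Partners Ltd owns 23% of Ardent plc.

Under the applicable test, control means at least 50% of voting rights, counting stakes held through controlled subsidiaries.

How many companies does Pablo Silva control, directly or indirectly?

7

Pablo holds 94% of Ridgeback, so Pablo controls Ridgeback.
Pablo holds 96% of Basalt, so Pablo controls Basalt.
Ridgeback and Pablo together hold 55% + 35% = 90% of Orbis, so Pablo controls Orbis.
Pablo holds 93% of Marlow, so Pablo controls Marlow.
Ridgeback and Marlow together hold 57% + 23% = 80% of Ardent, so Pablo controls Ardent.
Ridgeback holds 100% of Larkspur, so Pablo controls Larkspur.
Basalt and Pablo and Ridgeback together hold 40% + 8% + 52% = 100% of Thornfield, so Pablo controls Thornfield.
Pablo controls 7 companies.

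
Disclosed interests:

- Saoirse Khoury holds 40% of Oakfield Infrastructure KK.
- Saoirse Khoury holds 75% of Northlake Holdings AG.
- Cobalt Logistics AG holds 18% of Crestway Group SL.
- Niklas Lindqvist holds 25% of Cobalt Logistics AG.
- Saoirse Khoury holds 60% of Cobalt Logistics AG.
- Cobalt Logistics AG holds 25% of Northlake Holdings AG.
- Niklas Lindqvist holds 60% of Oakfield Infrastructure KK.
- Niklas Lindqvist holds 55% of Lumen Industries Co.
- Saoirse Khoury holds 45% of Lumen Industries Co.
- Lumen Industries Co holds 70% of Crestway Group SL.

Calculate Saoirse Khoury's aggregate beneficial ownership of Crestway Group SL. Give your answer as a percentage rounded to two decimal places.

Saoirse reaches Crestway along 2 paths.
Via Lumen: 45% × 70% = 31.5%.
Via Cobalt: 60% × 18% = 10.8%.
Total: 31.5% + 10.8% = 42.3%.
Rounded: 42.30%.

42.30%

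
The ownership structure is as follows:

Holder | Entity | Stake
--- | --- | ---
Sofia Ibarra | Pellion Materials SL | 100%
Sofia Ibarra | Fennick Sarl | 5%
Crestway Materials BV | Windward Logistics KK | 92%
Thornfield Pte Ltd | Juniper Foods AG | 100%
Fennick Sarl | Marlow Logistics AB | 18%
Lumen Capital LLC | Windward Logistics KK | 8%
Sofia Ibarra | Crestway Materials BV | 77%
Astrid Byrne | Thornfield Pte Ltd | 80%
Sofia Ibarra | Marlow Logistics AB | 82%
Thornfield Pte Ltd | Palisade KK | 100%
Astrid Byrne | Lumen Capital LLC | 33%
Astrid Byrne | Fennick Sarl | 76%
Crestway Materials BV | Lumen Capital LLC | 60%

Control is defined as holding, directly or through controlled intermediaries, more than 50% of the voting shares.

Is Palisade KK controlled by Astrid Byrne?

Yes

Astrid holds 80% of Thornfield, so Astrid controls Thornfield.
Thornfield holds 100% of Palisade, so Astrid controls Palisade.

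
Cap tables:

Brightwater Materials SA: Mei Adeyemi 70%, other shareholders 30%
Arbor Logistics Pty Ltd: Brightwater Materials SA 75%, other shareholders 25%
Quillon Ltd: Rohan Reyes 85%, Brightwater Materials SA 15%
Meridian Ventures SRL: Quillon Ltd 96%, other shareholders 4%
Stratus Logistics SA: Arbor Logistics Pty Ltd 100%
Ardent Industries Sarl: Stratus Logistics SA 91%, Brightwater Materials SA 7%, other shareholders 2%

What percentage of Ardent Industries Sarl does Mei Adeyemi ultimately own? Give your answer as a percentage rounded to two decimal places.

Mei reaches Ardent along 2 paths.
Via Brightwater → Arbor → Stratus: 70% × 75% × 100% × 91% = 47.775%.
Via Brightwater: 70% × 7% = 4.9%.
Total: 47.775% + 4.9% = 52.675%.
Rounded: 52.68%.

52.68%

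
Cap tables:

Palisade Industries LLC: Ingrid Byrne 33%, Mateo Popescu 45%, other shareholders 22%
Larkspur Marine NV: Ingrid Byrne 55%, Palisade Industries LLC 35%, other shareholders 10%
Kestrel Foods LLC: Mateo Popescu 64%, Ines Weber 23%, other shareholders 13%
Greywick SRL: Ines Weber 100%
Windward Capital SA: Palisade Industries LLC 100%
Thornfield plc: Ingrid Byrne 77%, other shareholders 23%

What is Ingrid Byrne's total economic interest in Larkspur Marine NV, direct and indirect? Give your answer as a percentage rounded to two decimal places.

66.55%

Ingrid reaches Larkspur along 2 paths.
Direct stake: 55% = 55%.
Via Palisade: 33% × 35% = 11.55%.
Total: 55% + 11.55% = 66.55%.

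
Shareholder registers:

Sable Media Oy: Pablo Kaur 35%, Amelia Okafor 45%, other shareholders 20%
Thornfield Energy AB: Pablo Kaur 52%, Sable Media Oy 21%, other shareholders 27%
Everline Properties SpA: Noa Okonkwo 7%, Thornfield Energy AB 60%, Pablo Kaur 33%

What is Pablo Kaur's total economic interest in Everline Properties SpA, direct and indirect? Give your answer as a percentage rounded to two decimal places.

68.61%

Pablo reaches Everline along 3 paths.
Via Thornfield: 52% × 60% = 31.2%.
Via Sable → Thornfield: 35% × 21% × 60% = 4.41%.
Direct stake: 33% = 33%.
Total: 31.2% + 4.41% + 33% = 68.61%.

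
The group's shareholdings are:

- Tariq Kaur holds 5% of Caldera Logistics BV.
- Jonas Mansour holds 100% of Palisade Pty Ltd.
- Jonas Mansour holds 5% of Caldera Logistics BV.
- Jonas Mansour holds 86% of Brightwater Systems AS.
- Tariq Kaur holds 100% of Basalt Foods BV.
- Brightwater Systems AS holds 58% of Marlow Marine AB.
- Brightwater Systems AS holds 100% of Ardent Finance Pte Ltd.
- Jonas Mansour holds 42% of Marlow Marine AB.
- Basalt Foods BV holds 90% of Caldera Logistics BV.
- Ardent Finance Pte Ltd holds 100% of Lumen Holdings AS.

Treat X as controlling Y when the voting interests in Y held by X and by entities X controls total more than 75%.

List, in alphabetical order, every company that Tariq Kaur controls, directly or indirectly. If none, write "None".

Basalt Foods BV, Caldera Logistics BV

Tariq holds 100% of Basalt, so Tariq controls Basalt.
Basalt and Tariq together hold 90% + 5% = 95% of Caldera, so Tariq controls Caldera.
No other company's threshold is met.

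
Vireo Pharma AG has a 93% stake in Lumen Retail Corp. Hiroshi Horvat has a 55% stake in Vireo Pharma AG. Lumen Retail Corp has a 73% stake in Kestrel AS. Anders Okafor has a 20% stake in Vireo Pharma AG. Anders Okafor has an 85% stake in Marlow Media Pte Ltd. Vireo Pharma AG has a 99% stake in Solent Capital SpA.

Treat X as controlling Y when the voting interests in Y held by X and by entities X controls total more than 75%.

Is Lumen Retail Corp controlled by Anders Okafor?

Anders holds 85% of Marlow, so Anders controls Marlow.
Neither Anders nor any entity Anders controls holds any voting interest in Lumen.
So Anders does not control Lumen.

No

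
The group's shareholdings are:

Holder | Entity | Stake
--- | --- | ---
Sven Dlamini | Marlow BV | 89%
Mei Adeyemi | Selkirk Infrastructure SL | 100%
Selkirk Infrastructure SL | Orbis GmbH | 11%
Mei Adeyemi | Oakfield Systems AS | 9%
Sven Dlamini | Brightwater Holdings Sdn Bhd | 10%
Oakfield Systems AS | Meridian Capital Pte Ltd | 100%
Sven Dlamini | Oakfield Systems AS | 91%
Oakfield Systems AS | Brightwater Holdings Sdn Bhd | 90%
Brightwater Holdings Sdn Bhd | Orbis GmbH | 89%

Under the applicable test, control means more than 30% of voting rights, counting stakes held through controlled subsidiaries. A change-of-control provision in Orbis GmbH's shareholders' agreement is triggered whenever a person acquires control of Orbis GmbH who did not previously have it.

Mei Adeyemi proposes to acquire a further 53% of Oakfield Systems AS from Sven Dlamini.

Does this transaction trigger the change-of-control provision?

Yes

The purchase adds only to Mei's holdings (Sven's stake shrinks), so Mei is the only person who could newly come to control Orbis.
Mei holds 100% of Selkirk, so Mei controls Selkirk.
In Orbis, Mei's side holds only 11%, not > 30%.
So before the transaction, Mei does not control Orbis.
After the purchase, Mei's direct stake in Oakfield rises to 9% + 53% = 62%, and Sven's stake falls to 38%.
Mei holds 62% of Oakfield, so Mei controls Oakfield.
Oakfield holds 90% of Brightwater, so Mei controls Brightwater.
Selkirk and Brightwater together hold 11% + 89% = 100% of Orbis, so Mei controls Orbis.
Mei did not control Orbis before and does after, so the clause is triggered.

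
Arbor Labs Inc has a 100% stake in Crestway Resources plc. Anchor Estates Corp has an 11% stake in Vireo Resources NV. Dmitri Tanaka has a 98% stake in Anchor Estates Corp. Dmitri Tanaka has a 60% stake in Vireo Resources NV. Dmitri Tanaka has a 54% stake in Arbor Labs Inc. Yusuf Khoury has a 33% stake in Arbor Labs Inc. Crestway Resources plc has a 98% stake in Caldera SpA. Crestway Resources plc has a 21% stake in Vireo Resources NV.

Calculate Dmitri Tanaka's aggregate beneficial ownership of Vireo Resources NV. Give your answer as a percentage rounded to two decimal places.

82.12%

Dmitri reaches Vireo along 3 paths.
Direct stake: 60% = 60%.
Via Arbor → Crestway: 54% × 100% × 21% = 11.34%.
Via Anchor: 98% × 11% = 10.78%.
Total: 60% + 11.34% + 10.78% = 82.12%.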